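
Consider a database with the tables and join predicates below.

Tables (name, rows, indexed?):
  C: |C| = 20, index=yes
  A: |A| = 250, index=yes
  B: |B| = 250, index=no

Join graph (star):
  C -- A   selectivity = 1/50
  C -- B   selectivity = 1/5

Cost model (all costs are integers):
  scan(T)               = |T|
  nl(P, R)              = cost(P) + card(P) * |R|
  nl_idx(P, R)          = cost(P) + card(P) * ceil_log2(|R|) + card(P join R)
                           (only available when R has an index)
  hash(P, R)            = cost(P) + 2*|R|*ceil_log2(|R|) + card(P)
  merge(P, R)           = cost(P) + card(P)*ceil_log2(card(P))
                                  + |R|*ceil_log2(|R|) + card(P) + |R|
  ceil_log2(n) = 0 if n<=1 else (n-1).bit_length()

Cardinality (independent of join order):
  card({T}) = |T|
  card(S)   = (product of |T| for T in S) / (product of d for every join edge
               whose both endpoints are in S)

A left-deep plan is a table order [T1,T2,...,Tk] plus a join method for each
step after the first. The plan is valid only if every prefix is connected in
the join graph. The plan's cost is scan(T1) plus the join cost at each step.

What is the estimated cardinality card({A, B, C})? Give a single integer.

Tables in S: A(250), B(250), C(20)
Edges inside S: C-A(d=50), C-B(d=5)
numerator = 250 * 250 * 20 = 1250000
denominator = 50 * 5 = 250
card(S) = 1250000 / 250 = 5000

5000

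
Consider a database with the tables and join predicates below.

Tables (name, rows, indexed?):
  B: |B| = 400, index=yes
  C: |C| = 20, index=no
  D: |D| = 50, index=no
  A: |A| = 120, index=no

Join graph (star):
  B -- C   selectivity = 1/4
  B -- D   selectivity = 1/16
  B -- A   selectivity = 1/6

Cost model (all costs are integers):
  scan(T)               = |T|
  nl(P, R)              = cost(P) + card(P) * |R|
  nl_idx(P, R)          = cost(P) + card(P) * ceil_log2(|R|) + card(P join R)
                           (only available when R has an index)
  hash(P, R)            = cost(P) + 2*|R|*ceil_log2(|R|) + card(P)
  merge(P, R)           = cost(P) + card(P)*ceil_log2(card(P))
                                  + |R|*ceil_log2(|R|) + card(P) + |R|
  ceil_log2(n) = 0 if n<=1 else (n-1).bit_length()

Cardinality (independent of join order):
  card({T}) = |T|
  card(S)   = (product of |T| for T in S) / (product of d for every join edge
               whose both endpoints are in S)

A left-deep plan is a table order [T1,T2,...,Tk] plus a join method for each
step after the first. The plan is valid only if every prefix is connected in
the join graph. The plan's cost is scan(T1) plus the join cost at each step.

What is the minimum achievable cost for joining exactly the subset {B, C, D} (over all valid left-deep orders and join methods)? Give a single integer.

2850

Selinger DP over subsets of {B,C,D}:
  {B}: scan cost=400, card=400
  {C}: scan cost=20, card=20
  {D}: scan cost=50, card=50
  {BC}: card=2000; try (C,hash)→1000, (B,nl_idx)→2200, (B,merge)→4140, (C,merge)→4520, (B,hash)→7240, (B,nl)→8020 …(+1); best=1000 via (C,hash)
  {BD}: card=1250; try (D,hash)→1400, (B,nl_idx)→1750, (B,merge)→4400, (D,merge)→4750, (B,hash)→7300, (B,nl)→20050 …(+1); best=1400 via (D,hash)
  {BCD}: card=6250; try (C,hash)→2850, (D,hash)→3600, (C,merge)→16520, (D,merge)→25350, (C,nl)→26400, (D,nl)→101000; best=2850 via (C,hash)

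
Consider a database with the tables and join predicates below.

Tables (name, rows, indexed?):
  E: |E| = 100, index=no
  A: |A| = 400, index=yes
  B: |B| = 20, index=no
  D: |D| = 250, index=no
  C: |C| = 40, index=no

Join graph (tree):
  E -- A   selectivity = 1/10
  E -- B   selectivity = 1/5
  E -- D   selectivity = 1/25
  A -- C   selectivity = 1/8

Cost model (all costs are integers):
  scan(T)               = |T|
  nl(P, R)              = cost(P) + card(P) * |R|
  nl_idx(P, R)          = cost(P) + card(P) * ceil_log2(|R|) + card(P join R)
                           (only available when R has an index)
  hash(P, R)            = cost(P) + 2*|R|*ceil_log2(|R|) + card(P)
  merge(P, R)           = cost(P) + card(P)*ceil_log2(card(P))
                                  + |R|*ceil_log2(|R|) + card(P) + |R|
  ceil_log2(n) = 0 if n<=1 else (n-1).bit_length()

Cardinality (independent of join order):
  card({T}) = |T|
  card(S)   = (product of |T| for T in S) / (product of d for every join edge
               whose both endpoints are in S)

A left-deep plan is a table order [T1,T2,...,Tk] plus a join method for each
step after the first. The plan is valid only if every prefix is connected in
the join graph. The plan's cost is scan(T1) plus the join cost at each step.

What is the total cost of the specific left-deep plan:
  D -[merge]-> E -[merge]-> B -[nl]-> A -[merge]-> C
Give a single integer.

step 1: scan D: cost=250, card=250
step 2: join E via merge
    card(P join E) = 250*100/(25) = 1000
    cost = 250 + 250*8 + 100*7 + 250 + 100 = 3300
step 3: join B via merge
    card(P join B) = 1000*20/(5) = 4000
    cost = 3300 + 1000*10 + 20*5 + 1000 + 20 = 14420
step 4: join A via nl
    card(P join A) = 4000*400/(10) = 160000
    cost = 14420 + 4000*400 = 1614420
step 5: join C via merge
    card(P join C) = 160000*40/(8) = 800000
    cost = 1614420 + 160000*18 + 40*6 + 160000 + 40 = 4654700

4654700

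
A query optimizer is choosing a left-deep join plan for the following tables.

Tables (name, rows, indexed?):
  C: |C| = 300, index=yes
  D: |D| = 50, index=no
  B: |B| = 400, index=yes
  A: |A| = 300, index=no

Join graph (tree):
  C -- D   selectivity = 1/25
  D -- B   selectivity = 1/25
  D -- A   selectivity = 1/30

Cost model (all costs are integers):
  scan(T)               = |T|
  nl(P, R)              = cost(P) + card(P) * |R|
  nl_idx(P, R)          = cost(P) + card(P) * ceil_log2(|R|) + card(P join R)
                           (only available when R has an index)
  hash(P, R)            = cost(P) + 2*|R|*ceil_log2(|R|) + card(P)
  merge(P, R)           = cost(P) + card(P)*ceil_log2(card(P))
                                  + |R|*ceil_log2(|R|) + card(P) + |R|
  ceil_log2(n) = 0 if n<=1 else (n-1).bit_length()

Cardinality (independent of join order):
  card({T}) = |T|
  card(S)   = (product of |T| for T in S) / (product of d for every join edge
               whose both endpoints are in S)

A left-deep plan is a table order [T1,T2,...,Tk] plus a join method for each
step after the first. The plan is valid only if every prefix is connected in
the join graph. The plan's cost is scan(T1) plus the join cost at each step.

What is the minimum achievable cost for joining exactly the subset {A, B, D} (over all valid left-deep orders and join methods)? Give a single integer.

7500

Selinger DP over subsets of {A,B,D}:
  {D}: scan cost=50, card=50
  {B}: scan cost=400, card=400
  {A}: scan cost=300, card=300
  {BD}: card=800; try (B,nl_idx)→1300, (D,hash)→1400, (B,merge)→4400, (D,merge)→4750, (B,hash)→7300, (B,nl)→20050 …(+1); best=1300 via (B,nl_idx)
  {AD}: card=500; try (D,hash)→1200, (A,merge)→3400, (D,merge)→3650, (A,hash)→5500, (A,nl)→15050, (D,nl)→15300; best=1200 via (D,hash)
  {ABD}: card=8000; try (A,hash)→7500, (B,hash)→8900, (B,merge)→10200, (A,merge)→13100, (B,nl_idx)→13700, (B,nl)→201200 …(+1); best=7500 via (A,hash)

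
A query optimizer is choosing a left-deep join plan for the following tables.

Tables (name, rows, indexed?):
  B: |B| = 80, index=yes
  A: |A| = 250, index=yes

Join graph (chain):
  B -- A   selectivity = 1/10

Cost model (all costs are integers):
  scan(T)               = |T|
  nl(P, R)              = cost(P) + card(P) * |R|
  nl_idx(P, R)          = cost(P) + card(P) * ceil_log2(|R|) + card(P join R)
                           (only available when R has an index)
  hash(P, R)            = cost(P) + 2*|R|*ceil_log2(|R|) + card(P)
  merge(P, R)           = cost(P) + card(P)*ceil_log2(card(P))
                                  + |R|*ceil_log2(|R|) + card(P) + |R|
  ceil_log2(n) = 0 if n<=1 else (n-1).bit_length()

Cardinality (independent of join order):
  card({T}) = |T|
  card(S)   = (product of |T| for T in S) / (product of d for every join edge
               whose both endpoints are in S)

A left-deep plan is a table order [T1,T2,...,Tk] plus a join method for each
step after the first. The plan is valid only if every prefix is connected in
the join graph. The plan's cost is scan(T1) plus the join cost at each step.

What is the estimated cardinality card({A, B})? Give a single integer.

2000

Tables in S: A(250), B(80)
Edges inside S: B-A(d=10)
numerator = 250 * 80 = 20000
denominator = 10 = 10
card(S) = 20000 / 10 = 2000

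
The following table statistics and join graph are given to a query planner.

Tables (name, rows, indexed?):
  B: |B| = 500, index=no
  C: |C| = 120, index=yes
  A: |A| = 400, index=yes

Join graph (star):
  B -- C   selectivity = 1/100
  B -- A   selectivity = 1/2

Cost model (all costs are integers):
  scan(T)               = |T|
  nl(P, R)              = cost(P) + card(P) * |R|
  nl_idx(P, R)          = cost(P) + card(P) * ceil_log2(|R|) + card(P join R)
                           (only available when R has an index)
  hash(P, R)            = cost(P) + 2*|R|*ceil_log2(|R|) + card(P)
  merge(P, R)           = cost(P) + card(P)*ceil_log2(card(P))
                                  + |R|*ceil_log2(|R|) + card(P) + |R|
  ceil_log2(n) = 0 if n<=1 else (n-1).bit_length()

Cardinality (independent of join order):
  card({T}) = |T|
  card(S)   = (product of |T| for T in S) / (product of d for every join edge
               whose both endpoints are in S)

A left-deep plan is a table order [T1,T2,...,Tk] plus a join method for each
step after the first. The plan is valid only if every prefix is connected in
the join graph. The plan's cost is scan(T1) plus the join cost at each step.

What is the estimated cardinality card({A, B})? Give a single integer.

100000

Tables in S: A(400), B(500)
Edges inside S: B-A(d=2)
numerator = 400 * 500 = 200000
denominator = 2 = 2
card(S) = 200000 / 2 = 100000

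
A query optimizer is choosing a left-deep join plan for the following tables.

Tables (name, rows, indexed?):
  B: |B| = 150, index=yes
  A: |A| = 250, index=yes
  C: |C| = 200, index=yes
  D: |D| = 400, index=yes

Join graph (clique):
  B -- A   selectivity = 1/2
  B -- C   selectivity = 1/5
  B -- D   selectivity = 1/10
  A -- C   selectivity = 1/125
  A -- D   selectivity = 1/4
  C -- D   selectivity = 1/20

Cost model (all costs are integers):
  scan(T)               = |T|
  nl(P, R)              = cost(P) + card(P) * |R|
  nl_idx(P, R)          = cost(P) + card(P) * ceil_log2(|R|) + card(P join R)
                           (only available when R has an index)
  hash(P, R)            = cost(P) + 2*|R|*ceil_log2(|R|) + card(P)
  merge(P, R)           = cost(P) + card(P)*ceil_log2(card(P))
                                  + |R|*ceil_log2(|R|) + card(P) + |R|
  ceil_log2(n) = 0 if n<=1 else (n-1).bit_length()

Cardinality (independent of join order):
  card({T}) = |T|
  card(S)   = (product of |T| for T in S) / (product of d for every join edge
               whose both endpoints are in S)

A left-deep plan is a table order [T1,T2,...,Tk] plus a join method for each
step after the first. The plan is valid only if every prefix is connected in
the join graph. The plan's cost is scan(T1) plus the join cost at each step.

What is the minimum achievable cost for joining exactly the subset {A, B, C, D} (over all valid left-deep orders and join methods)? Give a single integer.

Selinger DP over subsets of {A,B,C,D}:
  {B}: scan cost=150, card=150
  {A}: scan cost=250, card=250
  {C}: scan cost=200, card=200
  {D}: scan cost=400, card=400
  {AB}: card=18750; try (B,hash)→2900, (A,merge)→3750, (B,merge)→3850, (A,hash)→4300, (A,nl_idx)→20100, (B,nl_idx)→21000 …(+2); best=2900 via (B,hash)
  {BC}: card=6000; try (B,hash)→2800, (C,merge)→3300, (B,merge)→3350, (C,hash)→3500, (C,nl_idx)→7350, (B,nl_idx)→7800 …(+2); best=2800 via (B,hash)
  {BD}: card=6000; try (B,hash)→3200, (D,merge)→5500, (B,merge)→5750, (D,hash)→7500, (D,nl_idx)→7500, (B,nl_idx)→9600 …(+2); best=3200 via (B,hash)
  {AC}: card=400; try (A,nl_idx)→2200, (C,nl_idx)→2650, (C,hash)→3700, (A,merge)→4250, (C,merge)→4300, (A,hash)→4400 …(+2); best=2200 via (A,nl_idx)
  {AD}: card=25000; try (A,hash)→4800, (D,merge)→6500, (A,merge)→6650, (D,hash)→7700, (D,nl_idx)→27500, (A,nl_idx)→28600 …(+2); best=4800 via (A,hash)
  {CD}: card=4000; try (C,hash)→4000, (D,merge)→6000, (D,nl_idx)→6000, (C,merge)→6200, (D,hash)→7600, (C,nl_idx)→7600 …(+2); best=4000 via (C,hash)
  {ABC}: card=6000; try (B,hash)→5000, (B,merge)→7550, (B,nl_idx)→11400, (A,hash)→12800, (C,hash)→24850, (A,nl_idx)→56800 …(+6); best=5000 via (B,hash)
  {ABD}: card=187500; try (A,hash)→13200, (D,hash)→28850, (B,hash)→32200, (A,merge)→89450, (A,nl_idx)→238700, (D,merge)→306900 …(+6); best=13200 via (A,hash)
  {BCD}: card=12000; try (B,hash)→10400, (C,hash)→12400, (D,hash)→16000, (B,nl_idx)→48000, (B,merge)→57350, (C,nl_idx)→63200 …(+6); best=10400 via (B,hash)
  {ACD}: card=2000; try (D,nl_idx)→7800, (D,hash)→9800, (D,merge)→10200, (A,hash)→12000, (C,hash)→33000, (A,nl_idx)→38000 …(+6); best=7800 via (D,nl_idx)
  {ABCD}: card=3000; try (B,hash)→12200, (D,hash)→18200, (A,hash)→26400, (B,nl_idx)→26800, (B,merge)→33150, (D,nl_idx)→62000 …(+10); best=12200 via (B,hash)

12200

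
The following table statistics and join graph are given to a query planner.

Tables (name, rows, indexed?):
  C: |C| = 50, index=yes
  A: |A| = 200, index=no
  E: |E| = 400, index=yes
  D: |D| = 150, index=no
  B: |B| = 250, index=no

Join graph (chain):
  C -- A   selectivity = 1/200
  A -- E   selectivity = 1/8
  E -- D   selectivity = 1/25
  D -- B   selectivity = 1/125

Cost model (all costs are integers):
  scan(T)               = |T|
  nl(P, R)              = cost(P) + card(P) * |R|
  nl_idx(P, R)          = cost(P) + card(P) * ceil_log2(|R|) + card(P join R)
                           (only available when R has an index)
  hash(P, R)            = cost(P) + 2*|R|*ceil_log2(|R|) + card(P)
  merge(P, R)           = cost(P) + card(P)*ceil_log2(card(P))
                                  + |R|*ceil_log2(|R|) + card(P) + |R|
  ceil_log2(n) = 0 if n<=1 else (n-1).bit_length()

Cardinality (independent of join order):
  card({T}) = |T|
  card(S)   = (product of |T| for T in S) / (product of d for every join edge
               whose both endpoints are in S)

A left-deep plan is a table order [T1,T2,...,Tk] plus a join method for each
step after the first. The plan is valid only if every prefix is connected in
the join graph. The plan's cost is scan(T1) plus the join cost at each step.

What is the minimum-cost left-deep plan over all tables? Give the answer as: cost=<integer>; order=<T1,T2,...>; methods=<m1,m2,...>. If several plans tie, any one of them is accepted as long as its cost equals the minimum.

Selinger DP (subsets sized 1..n):
  {C}: scan cost=50, card=50
  {A}: scan cost=200, card=200
  {E}: scan cost=400, card=400
  {D}: scan cost=150, card=150
  {B}: scan cost=250, card=250
  {AC}: card=50; try (C,hash)→1000, (C,nl_idx)→1450, (A,merge)→2200, (C,merge)→2350, (A,hash)→3300, (A,nl)→10050 …(+1); best=1000 via (C,hash)
  {AE}: card=10000; try (A,hash)→4000, (E,merge)→6000, (A,merge)→6200, (E,hash)→7600, (E,nl_idx)→12000, (E,nl)→80200 …(+1); best=4000 via (A,hash)
  {DE}: card=2400; try (D,hash)→3200, (E,nl_idx)→3900, (E,merge)→5500, (D,merge)→5750, (E,hash)→7500, (E,nl)→60150 …(+1); best=3200 via (D,hash)
  {BD}: card=300; try (D,hash)→2900, (B,merge)→3750, (D,merge)→3850, (B,hash)→4300, (B,nl)→37650, (D,nl)→37750; best=2900 via (D,hash)
  {ACE}: card=2500; try (E,nl_idx)→3950, (E,merge)→5350, (E,hash)→8250, (C,hash)→14600, (E,nl)→21000, (C,nl_idx)→66500 …(+2); best=3950 via (E,nl_idx)
  {ADE}: card=60000; try (A,hash)→8800, (D,hash)→16400, (A,merge)→36200, (D,merge)→155350, (A,nl)→483200, (D,nl)→1504000; best=8800 via (A,hash)
  {BDE}: card=4800; try (B,hash)→9600, (E,merge)→9900, (E,hash)→10400, (E,nl_idx)→10400, (B,merge)→36650, (E,nl)→122900 …(+1); best=9600 via (B,hash)
  {ACDE}: card=15000; try (D,hash)→8850, (D,merge)→37800, (C,hash)→69400, (D,nl)→378950, (C,nl_idx)→383800, (C,merge)→1029150 …(+1); best=8850 via (D,hash)
  {ABDE}: card=120000; try (A,hash)→17600, (B,hash)→72800, (A,merge)→78600, (A,nl)→969600, (B,merge)→1031050, (B,nl)→15008800; best=17600 via (A,hash)
  {ABCDE}: card=30000; try (B,hash)→27850, (C,hash)→138200, (B,merge)→236100, (C,nl_idx)→767600, (C,merge)→2177950, (B,nl)→3758850 …(+1); best=27850 via (B,hash)

cost=27850; order=A,C,E,D,B; methods=hash,nl_idx,hash,hash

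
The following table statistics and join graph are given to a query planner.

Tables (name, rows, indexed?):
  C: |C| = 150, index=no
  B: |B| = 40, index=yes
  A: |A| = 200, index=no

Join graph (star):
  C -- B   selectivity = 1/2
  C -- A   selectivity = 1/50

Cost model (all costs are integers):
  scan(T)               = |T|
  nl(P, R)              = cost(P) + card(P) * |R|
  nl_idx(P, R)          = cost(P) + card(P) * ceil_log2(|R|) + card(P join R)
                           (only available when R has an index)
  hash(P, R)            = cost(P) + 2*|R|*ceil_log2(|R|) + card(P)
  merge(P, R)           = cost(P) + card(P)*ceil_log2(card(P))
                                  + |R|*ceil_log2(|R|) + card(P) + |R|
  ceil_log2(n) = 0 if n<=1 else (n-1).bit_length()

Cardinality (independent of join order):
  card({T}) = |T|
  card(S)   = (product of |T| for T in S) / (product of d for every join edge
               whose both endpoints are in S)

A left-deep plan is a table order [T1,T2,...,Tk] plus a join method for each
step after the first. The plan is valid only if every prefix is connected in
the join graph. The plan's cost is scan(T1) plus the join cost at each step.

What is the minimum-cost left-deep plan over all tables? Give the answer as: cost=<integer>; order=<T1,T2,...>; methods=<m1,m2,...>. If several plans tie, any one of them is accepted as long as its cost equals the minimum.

Selinger DP (subsets sized 1..n):
  {C}: scan cost=150, card=150
  {B}: scan cost=40, card=40
  {A}: scan cost=200, card=200
  {BC}: card=3000; try (B,hash)→780, (C,merge)→1670, (B,merge)→1780, (C,hash)→2480, (B,nl_idx)→4050, (C,nl)→6040 …(+1); best=780 via (B,hash)
  {AC}: card=600; try (C,hash)→2800, (A,merge)→3300, (C,merge)→3350, (A,hash)→3500, (A,nl)→30150, (C,nl)→30200; best=2800 via (C,hash)
  {ABC}: card=12000; try (B,hash)→3880, (A,hash)→6980, (B,merge)→9680, (B,nl_idx)→18400, (B,nl)→26800, (A,merge)→41580 …(+1); best=3880 via (B,hash)

cost=3880; order=A,C,B; methods=hash,hash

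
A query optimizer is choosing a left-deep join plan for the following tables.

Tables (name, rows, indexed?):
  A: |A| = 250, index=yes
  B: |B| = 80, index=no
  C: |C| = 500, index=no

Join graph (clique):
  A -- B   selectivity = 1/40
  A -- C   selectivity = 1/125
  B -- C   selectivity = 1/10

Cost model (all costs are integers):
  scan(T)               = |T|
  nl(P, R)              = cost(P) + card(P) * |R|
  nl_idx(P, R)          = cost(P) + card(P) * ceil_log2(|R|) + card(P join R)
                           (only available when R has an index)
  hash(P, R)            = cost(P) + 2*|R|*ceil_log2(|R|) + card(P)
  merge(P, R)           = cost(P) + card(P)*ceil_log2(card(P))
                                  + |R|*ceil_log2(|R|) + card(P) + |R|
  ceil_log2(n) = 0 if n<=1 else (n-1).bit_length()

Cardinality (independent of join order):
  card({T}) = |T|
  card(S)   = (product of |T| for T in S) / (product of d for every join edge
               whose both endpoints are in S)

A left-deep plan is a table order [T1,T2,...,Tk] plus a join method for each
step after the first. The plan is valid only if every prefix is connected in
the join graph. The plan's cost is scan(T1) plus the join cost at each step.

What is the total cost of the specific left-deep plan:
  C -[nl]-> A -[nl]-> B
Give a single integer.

205500

step 1: scan C: cost=500, card=500
step 2: join A via nl
    card(P join A) = 500*250/(125) = 1000
    cost = 500 + 500*250 = 125500
step 3: join B via nl
    card(P join B) = 1000*80/(40*10) = 200
    cost = 125500 + 1000*80 = 205500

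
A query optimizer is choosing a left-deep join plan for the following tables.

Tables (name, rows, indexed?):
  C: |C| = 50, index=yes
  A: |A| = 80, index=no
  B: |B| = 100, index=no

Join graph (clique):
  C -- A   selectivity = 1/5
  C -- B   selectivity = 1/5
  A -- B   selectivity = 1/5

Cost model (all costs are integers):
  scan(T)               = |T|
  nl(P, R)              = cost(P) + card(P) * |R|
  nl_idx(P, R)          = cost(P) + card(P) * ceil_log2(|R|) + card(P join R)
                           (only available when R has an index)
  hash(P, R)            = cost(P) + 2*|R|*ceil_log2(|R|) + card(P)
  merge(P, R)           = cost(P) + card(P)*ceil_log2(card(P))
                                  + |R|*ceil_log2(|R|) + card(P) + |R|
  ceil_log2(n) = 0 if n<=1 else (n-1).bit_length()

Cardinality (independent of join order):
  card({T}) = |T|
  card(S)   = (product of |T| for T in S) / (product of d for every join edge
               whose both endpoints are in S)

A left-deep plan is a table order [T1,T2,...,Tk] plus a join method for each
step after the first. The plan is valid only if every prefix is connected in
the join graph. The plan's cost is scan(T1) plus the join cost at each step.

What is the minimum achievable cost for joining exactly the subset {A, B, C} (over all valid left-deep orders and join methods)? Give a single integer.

2920

Selinger DP over subsets of {A,B,C}:
  {C}: scan cost=50, card=50
  {A}: scan cost=80, card=80
  {B}: scan cost=100, card=100
  {AC}: card=800; try (C,hash)→760, (A,merge)→1040, (C,merge)→1070, (A,hash)→1220, (C,nl_idx)→1360, (A,nl)→4050 …(+1); best=760 via (C,hash)
  {BC}: card=1000; try (C,hash)→800, (B,merge)→1200, (C,merge)→1250, (B,hash)→1500, (C,nl_idx)→1700, (B,nl)→5050 …(+1); best=800 via (C,hash)
  {AB}: card=1600; try (A,hash)→1320, (B,merge)→1520, (A,merge)→1540, (B,hash)→1560, (B,nl)→8080, (A,nl)→8100; best=1320 via (A,hash)
  {ABC}: card=3200; try (A,hash)→2920, (B,hash)→2960, (C,hash)→3520, (B,merge)→10360, (A,merge)→12440, (C,nl_idx)→14120 …(+4); best=2920 via (A,hash)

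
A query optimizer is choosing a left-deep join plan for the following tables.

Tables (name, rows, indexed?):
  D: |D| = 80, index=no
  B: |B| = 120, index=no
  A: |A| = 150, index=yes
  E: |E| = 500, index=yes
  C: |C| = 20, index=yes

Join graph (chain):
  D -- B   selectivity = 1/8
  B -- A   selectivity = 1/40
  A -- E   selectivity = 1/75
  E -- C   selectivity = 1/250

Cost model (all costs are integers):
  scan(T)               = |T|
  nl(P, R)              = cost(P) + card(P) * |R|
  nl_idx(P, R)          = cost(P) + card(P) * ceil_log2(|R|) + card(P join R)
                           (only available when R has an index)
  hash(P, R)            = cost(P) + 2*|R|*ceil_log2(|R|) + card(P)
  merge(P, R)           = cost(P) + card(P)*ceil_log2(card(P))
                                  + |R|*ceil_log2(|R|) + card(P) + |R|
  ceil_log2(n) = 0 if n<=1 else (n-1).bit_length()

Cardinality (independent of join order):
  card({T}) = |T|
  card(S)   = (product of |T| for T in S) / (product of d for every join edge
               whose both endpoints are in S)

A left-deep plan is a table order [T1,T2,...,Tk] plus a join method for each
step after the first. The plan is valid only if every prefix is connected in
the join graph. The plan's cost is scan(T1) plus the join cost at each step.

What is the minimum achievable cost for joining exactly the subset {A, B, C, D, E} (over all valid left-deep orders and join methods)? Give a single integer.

3600

Selinger DP over subsets of {A,B,C,D,E}:
  {D}: scan cost=80, card=80
  {B}: scan cost=120, card=120
  {A}: scan cost=150, card=150
  {E}: scan cost=500, card=500
  {C}: scan cost=20, card=20
  {BD}: card=1200; try (D,hash)→1360, (B,merge)→1680, (D,merge)→1720, (B,hash)→1840, (B,nl)→9680, (D,nl)→9720; best=1360 via (D,hash)
  {AB}: card=450; try (A,nl_idx)→1530, (B,hash)→1980, (A,merge)→2430, (B,merge)→2460, (A,hash)→2640, (A,nl)→18120 …(+1); best=1530 via (A,nl_idx)
  {AE}: card=1000; try (E,nl_idx)→2500, (A,hash)→3400, (A,nl_idx)→5500, (E,merge)→6500, (A,merge)→6850, (E,hash)→9300 …(+2); best=2500 via (E,nl_idx)
  {CE}: card=40; try (E,nl_idx)→240, (C,hash)→1200, (C,nl_idx)→3040, (E,merge)→5140, (C,merge)→5620, (E,hash)→9040 …(+2); best=240 via (E,nl_idx)
  {ABD}: card=4500; try (D,hash)→3100, (A,hash)→4960, (D,merge)→6670, (A,nl_idx)→15460, (A,merge)→17110, (D,nl)→37530 …(+1); best=3100 via (D,hash)
  {ABE}: card=3000; try (B,hash)→5180, (E,nl_idx)→8580, (E,hash)→10980, (E,merge)→11030, (B,merge)→14460, (B,nl)→122500 …(+1); best=5180 via (B,hash)
  {ACE}: card=80; try (A,nl_idx)→640, (A,merge)→1870, (A,hash)→2680, (C,hash)→3700, (A,nl)→6240, (C,nl_idx)→7580 …(+2); best=640 via (A,nl_idx)
  {ABDE}: card=30000; try (D,hash)→9300, (E,hash)→16600, (D,merge)→44820, (E,merge)→71100, (E,nl_idx)→73600, (D,nl)→245180 …(+1); best=9300 via (D,hash)
  {ABCE}: card=240; try (B,merge)→2240, (B,hash)→2400, (C,hash)→8380, (B,nl)→10240, (C,nl_idx)→20420, (C,merge)→44300 …(+1); best=2240 via (B,merge)
  {ABCDE}: card=2400; try (D,hash)→3600, (D,merge)→5040, (D,nl)→21440, (C,hash)→39500, (C,nl_idx)→161700, (C,merge)→489420 …(+1); best=3600 via (D,hash)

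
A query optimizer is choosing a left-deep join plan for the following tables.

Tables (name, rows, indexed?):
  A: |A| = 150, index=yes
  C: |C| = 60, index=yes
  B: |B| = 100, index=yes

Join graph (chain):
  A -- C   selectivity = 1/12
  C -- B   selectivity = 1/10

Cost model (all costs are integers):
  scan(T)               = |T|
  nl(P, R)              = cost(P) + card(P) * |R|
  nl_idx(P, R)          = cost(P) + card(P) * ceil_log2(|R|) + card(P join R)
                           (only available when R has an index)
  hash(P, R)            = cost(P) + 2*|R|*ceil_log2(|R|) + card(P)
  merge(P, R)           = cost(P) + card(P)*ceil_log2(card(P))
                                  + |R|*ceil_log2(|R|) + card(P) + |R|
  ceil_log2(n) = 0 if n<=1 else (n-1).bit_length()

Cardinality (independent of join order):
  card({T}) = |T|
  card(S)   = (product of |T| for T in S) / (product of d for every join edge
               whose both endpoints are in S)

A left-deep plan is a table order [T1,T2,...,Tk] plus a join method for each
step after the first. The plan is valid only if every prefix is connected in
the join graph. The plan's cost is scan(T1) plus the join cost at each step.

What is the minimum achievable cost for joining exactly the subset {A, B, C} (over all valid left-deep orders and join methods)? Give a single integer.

3170

Selinger DP over subsets of {A,B,C}:
  {A}: scan cost=150, card=150
  {C}: scan cost=60, card=60
  {B}: scan cost=100, card=100
  {AC}: card=750; try (C,hash)→1020, (A,nl_idx)→1290, (C,nl_idx)→1800, (A,merge)→1830, (C,merge)→1920, (A,hash)→2520 …(+2); best=1020 via (C,hash)
  {BC}: card=600; try (C,hash)→920, (B,nl_idx)→1080, (B,merge)→1280, (C,nl_idx)→1300, (C,merge)→1320, (B,hash)→1520 …(+2); best=920 via (C,hash)
  {ABC}: card=7500; try (B,hash)→3170, (A,hash)→3920, (A,merge)→8870, (B,merge)→10070, (A,nl_idx)→13220, (B,nl_idx)→13770 …(+2); best=3170 via (B,hash)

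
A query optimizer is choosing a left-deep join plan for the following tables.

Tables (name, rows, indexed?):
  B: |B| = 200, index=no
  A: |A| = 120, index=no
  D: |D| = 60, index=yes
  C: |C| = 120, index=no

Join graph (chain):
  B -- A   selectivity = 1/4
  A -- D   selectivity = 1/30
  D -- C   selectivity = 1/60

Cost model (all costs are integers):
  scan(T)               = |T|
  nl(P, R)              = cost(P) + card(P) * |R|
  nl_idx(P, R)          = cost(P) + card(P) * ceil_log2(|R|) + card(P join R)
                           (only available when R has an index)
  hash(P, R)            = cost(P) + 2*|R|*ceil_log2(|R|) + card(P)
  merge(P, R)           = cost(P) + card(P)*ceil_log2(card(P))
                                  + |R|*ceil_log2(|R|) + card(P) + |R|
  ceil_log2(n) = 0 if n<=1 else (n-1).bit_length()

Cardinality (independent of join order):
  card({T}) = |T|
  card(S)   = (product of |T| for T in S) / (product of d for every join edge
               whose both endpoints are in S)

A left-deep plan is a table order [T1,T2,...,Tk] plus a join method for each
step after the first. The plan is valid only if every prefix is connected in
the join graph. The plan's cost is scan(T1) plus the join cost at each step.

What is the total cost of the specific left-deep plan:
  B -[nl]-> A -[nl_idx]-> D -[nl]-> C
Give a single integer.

step 1: scan B: cost=200, card=200
step 2: join A via nl
    card(P join A) = 200*120/(4) = 6000
    cost = 200 + 200*120 = 24200
step 3: join D via nl_idx
    card(P join D) = 6000*60/(30) = 12000
    cost = 24200 + 6000*6 + 12000 = 72200
step 4: join C via nl
    card(P join C) = 12000*120/(60) = 24000
    cost = 72200 + 12000*120 = 1512200

1512200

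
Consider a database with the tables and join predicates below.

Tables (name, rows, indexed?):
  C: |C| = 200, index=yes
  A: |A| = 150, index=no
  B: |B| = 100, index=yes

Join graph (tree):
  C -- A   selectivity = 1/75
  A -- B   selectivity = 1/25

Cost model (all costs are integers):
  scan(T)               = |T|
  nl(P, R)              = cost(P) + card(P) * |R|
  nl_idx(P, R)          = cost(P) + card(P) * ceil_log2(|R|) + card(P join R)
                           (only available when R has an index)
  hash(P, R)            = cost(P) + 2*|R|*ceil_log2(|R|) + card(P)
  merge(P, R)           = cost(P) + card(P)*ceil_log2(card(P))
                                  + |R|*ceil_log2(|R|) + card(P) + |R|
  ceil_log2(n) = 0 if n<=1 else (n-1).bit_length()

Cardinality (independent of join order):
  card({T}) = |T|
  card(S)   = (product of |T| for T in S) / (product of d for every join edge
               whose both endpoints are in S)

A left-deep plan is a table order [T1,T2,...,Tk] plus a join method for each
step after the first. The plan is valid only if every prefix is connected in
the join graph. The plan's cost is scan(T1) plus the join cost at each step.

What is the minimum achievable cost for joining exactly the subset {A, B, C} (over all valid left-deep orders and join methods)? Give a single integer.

Selinger DP over subsets of {A,B,C}:
  {C}: scan cost=200, card=200
  {A}: scan cost=150, card=150
  {B}: scan cost=100, card=100
  {AC}: card=400; try (C,nl_idx)→1750, (A,hash)→2800, (C,merge)→3300, (A,merge)→3350, (C,hash)→3500, (C,nl)→30150 …(+1); best=1750 via (C,nl_idx)
  {AB}: card=600; try (B,hash)→1700, (B,nl_idx)→1800, (A,merge)→2250, (B,merge)→2300, (A,hash)→2600, (A,nl)→15100 …(+1); best=1700 via (B,hash)
  {ABC}: card=1600; try (B,hash)→3550, (C,hash)→5500, (B,nl_idx)→6150, (B,merge)→6550, (C,nl_idx)→8100, (C,merge)→10100 …(+2); best=3550 via (B,hash)

3550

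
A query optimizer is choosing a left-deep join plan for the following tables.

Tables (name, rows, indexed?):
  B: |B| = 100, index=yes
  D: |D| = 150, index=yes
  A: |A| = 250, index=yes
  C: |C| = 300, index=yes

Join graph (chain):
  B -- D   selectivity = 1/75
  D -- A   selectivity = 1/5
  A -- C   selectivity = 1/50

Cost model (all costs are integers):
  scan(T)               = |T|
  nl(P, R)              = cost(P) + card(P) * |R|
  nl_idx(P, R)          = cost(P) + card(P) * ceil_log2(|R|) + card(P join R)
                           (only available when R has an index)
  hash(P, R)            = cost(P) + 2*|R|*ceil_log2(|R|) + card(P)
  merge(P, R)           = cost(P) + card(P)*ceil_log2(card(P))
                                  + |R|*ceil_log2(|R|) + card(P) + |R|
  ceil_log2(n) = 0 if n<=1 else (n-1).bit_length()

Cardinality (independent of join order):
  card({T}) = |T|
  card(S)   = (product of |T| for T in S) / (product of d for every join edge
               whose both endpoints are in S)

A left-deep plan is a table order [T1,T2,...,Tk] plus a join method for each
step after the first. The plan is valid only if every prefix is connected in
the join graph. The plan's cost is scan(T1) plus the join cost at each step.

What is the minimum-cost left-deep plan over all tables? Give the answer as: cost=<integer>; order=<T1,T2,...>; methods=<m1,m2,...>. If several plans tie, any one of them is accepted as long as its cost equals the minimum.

cost=20550; order=B,D,A,C; methods=nl_idx,merge,hash

Selinger DP (subsets sized 1..n):
  {B}: scan cost=100, card=100
  {D}: scan cost=150, card=150
  {A}: scan cost=250, card=250
  {C}: scan cost=300, card=300
  {BD}: card=200; try (D,nl_idx)→1100, (B,nl_idx)→1400, (B,hash)→1700, (D,merge)→2250, (B,merge)→2300, (D,hash)→2600 …(+2); best=1100 via (D,nl_idx)
  {AD}: card=7500; try (D,hash)→2900, (A,merge)→3750, (D,merge)→3850, (A,hash)→4300, (A,nl_idx)→8850, (D,nl_idx)→9750 …(+2); best=2900 via (D,hash)
  {AC}: card=1500; try (C,nl_idx)→4000, (A,nl_idx)→4200, (A,hash)→4600, (C,merge)→5500, (A,merge)→5550, (C,hash)→5900 …(+2); best=4000 via (C,nl_idx)
  {ABD}: card=10000; try (A,merge)→5150, (A,hash)→5300, (B,hash)→11800, (A,nl_idx)→12700, (A,nl)→51100, (B,nl_idx)→65400 …(+2); best=5150 via (A,merge)
  {ACD}: card=45000; try (D,hash)→7900, (C,hash)→15800, (D,merge)→23350, (D,nl_idx)→61000, (C,merge)→110900, (C,nl_idx)→115400 …(+2); best=7900 via (D,hash)
  {ABCD}: card=60000; try (C,hash)→20550, (B,hash)→54300, (C,nl_idx)→155150, (C,merge)→158150, (B,nl_idx)→382900, (B,merge)→773700 …(+2); best=20550 via (C,hash)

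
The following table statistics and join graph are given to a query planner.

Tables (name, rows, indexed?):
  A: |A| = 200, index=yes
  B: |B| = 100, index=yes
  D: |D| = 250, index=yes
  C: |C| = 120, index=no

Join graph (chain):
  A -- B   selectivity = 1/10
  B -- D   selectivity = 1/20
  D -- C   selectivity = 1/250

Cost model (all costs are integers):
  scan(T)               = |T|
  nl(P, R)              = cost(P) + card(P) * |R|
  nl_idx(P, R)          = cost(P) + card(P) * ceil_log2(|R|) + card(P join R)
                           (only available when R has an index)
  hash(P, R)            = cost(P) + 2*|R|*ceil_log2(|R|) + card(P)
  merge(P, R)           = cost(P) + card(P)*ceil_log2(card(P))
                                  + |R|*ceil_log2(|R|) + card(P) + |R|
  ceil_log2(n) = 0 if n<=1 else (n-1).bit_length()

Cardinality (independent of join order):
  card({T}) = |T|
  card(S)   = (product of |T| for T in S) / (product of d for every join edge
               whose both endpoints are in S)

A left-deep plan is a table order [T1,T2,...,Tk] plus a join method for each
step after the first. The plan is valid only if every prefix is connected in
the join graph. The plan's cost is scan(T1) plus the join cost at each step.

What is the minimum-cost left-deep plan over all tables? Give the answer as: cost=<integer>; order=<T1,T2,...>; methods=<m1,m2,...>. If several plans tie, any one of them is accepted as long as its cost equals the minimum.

cost=6440; order=C,D,B,A; methods=nl_idx,nl_idx,hash

Selinger DP (subsets sized 1..n):
  {A}: scan cost=200, card=200
  {B}: scan cost=100, card=100
  {D}: scan cost=250, card=250
  {C}: scan cost=120, card=120
  {AB}: card=2000; try (B,hash)→1800, (A,merge)→2700, (B,merge)→2800, (A,nl_idx)→2900, (A,hash)→3400, (B,nl_idx)→3600 …(+2); best=1800 via (B,hash)
  {BD}: card=1250; try (B,hash)→1900, (D,nl_idx)→2150, (D,merge)→3150, (B,nl_idx)→3250, (B,merge)→3300, (D,hash)→4200 …(+2); best=1900 via (B,hash)
  {CD}: card=120; try (D,nl_idx)→1200, (C,hash)→2180, (D,merge)→3330, (C,merge)→3460, (D,hash)→4240, (D,nl)→30120 …(+1); best=1200 via (D,nl_idx)
  {ABD}: card=25000; try (A,hash)→6350, (D,hash)→7800, (A,merge)→18700, (D,merge)→28050, (A,nl_idx)→36900, (D,nl_idx)→42800 …(+2); best=6350 via (A,hash)
  {BCD}: card=600; try (B,nl_idx)→2640, (B,hash)→2720, (B,merge)→2960, (C,hash)→4830, (B,nl)→13200, (C,merge)→17860 …(+1); best=2640 via (B,nl_idx)
  {ABCD}: card=12000; try (A,hash)→6440, (A,merge)→11040, (A,nl_idx)→19440, (C,hash)→33030, (A,nl)→122640, (C,merge)→407310 …(+1); best=6440 via (A,hash)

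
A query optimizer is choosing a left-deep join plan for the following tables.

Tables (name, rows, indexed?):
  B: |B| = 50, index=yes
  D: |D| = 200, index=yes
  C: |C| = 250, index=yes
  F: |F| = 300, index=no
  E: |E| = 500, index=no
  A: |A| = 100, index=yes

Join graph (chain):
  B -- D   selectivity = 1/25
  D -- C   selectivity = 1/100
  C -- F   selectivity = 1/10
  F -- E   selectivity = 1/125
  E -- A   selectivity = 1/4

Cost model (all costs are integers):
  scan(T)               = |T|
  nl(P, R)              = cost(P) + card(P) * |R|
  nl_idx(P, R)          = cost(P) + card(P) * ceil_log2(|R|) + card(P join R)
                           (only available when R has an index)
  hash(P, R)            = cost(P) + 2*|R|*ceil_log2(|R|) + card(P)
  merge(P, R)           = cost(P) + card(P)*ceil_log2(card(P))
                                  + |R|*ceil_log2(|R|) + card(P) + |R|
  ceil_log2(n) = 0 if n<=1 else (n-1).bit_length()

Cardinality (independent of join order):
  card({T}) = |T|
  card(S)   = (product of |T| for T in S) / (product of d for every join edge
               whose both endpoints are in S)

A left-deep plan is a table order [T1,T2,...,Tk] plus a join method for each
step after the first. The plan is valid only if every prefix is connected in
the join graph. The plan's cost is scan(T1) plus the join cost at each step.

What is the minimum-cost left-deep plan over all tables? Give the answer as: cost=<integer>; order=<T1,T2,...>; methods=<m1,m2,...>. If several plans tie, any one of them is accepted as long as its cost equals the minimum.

cost=170200; order=D,C,B,F,E,A; methods=nl_idx,hash,hash,hash,hash

Selinger DP (subsets sized 1..n):
  {B}: scan cost=50, card=50
  {D}: scan cost=200, card=200
  {C}: scan cost=250, card=250
  {F}: scan cost=300, card=300
  {E}: scan cost=500, card=500
  {A}: scan cost=100, card=100
  {BD}: card=400; try (D,nl_idx)→850, (B,hash)→1000, (B,nl_idx)→1800, (D,merge)→2200, (B,merge)→2350, (D,hash)→3300 …(+2); best=850 via (D,nl_idx)
  {CD}: card=500; try (C,nl_idx)→2300, (D,nl_idx)→2750, (D,hash)→3700, (C,merge)→4250, (D,merge)→4300, (C,hash)→4400 …(+2); best=2300 via (C,nl_idx)
  {CF}: card=7500; try (C,hash)→4600, (F,merge)→5500, (C,merge)→5550, (F,hash)→5900, (C,nl_idx)→10200, (F,nl)→75250 …(+1); best=4600 via (C,hash)
  {EF}: card=1200; try (F,hash)→6400, (E,merge)→8300, (F,merge)→8500, (E,hash)→9600, (E,nl)→150300, (F,nl)→150500; best=6400 via (F,hash)
  {AE}: card=12500; try (A,hash)→2400, (E,merge)→5900, (A,merge)→6300, (E,hash)→9200, (A,nl_idx)→16500, (E,nl)→50100 …(+1); best=2400 via (A,hash)
  {BCD}: card=1000; try (B,hash)→3400, (C,nl_idx)→5050, (C,hash)→5250, (B,nl_idx)→6300, (C,merge)→7100, (B,merge)→7650 …(+2); best=3400 via (B,hash)
  {CDF}: card=15000; try (F,hash)→8200, (F,merge)→10300, (D,hash)→15300, (D,nl_idx)→79600, (D,merge)→111400, (F,nl)→152300 …(+1); best=8200 via (F,hash)
  {CEF}: card=30000; try (C,hash)→11600, (E,hash)→21100, (C,merge)→23050, (C,nl_idx)→46000, (E,merge)→114600, (C,nl)→306400 …(+1); best=11600 via (C,hash)
  {AEF}: card=30000; try (A,hash)→9000, (F,hash)→20300, (A,merge)→21600, (A,nl_idx)→44800, (A,nl)→126400, (F,merge)→192900 …(+1); best=9000 via (A,hash)
  {BCDF}: card=30000; try (F,hash)→9800, (F,merge)→17400, (B,hash)→23800, (B,nl_idx)→128200, (B,merge)→233550, (F,nl)→303400 …(+1); best=9800 via (F,hash)
  {CDEF}: card=60000; try (E,hash)→32200, (D,hash)→44800, (E,merge)→238200, (D,nl_idx)→311600, (D,merge)→493400, (D,nl)→6011600 …(+1); best=32200 via (E,hash)
  {ACEF}: card=750000; try (C,hash)→43000, (A,hash)→43000, (C,merge)→491250, (A,merge)→492400, (A,nl_idx)→971600, (C,nl_idx)→999000 …(+2); best=43000 via (C,hash)
  {BCDEF}: card=120000; try (E,hash)→48800, (B,hash)→92800, (E,merge)→494800, (B,nl_idx)→512200, (B,merge)→1052550, (B,nl)→3032200 …(+1); best=48800 via (E,hash)
  {ACDEF}: card=1500000; try (A,hash)→93600, (D,hash)→796200, (A,merge)→1053000, (A,nl_idx)→1952200, (A,nl)→6032200, (D,nl_idx)→7543000 …(+2); best=93600 via (A,hash)
  {ABCDEF}: card=3000000; try (A,hash)→170200, (B,hash)→1594200, (A,merge)→2209600, (A,nl_idx)→3888800, (A,nl)→12048800, (B,nl_idx)→12093600 …(+2); best=170200 via (A,hash)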